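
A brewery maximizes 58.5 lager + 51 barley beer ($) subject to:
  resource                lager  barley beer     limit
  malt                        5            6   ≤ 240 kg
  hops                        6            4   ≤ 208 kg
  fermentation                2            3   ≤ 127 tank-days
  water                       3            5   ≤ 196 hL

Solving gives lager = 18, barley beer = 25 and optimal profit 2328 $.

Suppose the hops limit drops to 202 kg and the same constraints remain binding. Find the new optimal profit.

2292

At the optimum: malt uses 240 of 240 (binding); hops uses 208 of 208 (binding); fermentation uses 111 of 127 (slack = 16); water uses 179 of 196 (slack = 17).
By complementary slackness, y = 0 for the non-binding constraints.
Dual feasibility on the basic columns requires 5·y_malt + 6·y_hops = 58.5, 6·y_malt + 4·y_hops = 51.
This yields shadow prices y_malt = 4.5, y_hops = 6.
Δz = y_hops·Δb = 6 × (-6) = -36, so new z* = 2328 − 36 = 2292.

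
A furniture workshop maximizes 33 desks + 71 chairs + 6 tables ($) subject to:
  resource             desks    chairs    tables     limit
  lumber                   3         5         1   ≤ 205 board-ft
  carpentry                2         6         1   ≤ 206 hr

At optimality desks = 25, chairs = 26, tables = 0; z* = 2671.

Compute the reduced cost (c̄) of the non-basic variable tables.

Both lumber and carpentry are binding at x*.
The binding rows give the dual system: 3·y_lumber + 2·y_carpentry = 33 and 5·y_lumber + 6·y_carpentry = 71.
Solving: y_lumber = 7, y_carpentry = 6.
Reduced cost of tables: c₃ − yᵀa₃ = 6 − (7·1 + 6·1) = 6 − 13 = -7.

-7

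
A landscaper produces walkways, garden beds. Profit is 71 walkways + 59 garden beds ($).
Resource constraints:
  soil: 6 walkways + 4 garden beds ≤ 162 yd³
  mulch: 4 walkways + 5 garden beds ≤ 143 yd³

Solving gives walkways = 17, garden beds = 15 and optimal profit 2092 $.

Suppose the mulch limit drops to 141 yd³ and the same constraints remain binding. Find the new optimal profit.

2082

Both soil and mulch are binding at x*.
From A_Bᵀ y = c: 6·y_soil + 4·y_mulch = 71; 4·y_soil + 5·y_mulch = 59.
→ y_soil = 8.5 and y_mulch = 5.
Δz = y_mulch·Δb = 5 × (-2) = -10, so new z* = 2092 − 10 = 2082.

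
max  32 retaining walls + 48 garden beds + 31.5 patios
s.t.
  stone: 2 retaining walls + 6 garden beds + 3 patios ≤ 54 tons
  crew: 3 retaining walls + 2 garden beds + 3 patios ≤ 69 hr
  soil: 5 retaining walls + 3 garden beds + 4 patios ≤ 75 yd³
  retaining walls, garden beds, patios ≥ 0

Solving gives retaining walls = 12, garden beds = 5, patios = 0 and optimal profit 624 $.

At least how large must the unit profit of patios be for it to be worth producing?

Binding: stone and soil. Non-binding: crew (23 unused).
Slack constraints have shadow price 0 (complementary slackness).
Dual feasibility on the basic columns requires 2·y_stone + 5·y_soil = 32, 6·y_stone + 3·y_soil = 48.
→ y_stone = 6 and y_soil = 4.
patios enters the basis when its profit ≥ yᵀa₃ = 6·3 + 4·4 = 34.

34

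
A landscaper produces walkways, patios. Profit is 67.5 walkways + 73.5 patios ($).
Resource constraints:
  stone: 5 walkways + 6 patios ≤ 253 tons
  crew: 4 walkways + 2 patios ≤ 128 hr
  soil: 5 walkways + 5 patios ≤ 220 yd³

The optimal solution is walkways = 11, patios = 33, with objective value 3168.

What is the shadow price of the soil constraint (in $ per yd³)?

7.5

Check each constraint at x*: stone 253/253 (tight); crew 110/128 (slack 18); soil 220/220 (tight).
Slack constraints have shadow price 0 (complementary slackness).
The binding rows give the dual system: 5·y_stone + 5·y_soil = 67.5 and 6·y_stone + 5·y_soil = 73.5.
→ y_stone = 6 and y_soil = 7.5.
Shadow price of soil = 7.5.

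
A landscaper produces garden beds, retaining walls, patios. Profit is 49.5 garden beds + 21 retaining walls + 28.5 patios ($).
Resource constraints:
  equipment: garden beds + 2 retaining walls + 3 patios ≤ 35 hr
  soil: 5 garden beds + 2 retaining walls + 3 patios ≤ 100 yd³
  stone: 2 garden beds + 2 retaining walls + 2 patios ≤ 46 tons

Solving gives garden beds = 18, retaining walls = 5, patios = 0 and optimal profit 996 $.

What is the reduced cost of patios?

-2

Check each constraint at x*: equipment 28/35 (slack 7); soil 100/100 (tight); stone 46/46 (tight).
Slack constraints have shadow price 0 (complementary slackness).
From A_Bᵀ y = c: 5·y_soil + 2·y_stone = 49.5; 2·y_soil + 2·y_stone = 21.
This yields shadow prices y_soil = 9.5, y_stone = 1.
Reduced cost of patios: c₃ − yᵀa₃ = 28.5 − (9.5·3 + 1·2) = 28.5 − 30.5 = -2.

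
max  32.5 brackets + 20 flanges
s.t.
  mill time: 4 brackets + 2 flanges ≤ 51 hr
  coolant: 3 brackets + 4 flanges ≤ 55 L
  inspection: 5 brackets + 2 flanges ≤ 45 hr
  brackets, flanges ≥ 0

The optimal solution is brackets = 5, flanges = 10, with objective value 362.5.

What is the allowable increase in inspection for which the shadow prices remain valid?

15.4

Binding constraints: coolant, inspection. The basis is B = [[3,4],[5,2]] with det -14.
Per unit increase in inspection, x* moves by d = (0.2857, -0.2143).
The basis stays optimal until mill time becomes binding; allowable increase = 15.4 hr.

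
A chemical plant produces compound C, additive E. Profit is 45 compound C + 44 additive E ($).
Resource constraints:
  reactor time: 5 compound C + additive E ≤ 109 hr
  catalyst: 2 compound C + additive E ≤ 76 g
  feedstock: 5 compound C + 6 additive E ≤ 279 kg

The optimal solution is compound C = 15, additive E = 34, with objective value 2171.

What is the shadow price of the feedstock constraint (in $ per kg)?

Binding: reactor time and feedstock. Non-binding: catalyst (12 unused).
Since catalyst is not tight, its dual is 0.
Dual feasibility on the basic columns requires 5·y_reactor time + 5·y_feedstock = 45, 1·y_reactor time + 6·y_feedstock = 44.
→ y_reactor time = 2 and y_feedstock = 7.
Shadow price of feedstock = 7.

7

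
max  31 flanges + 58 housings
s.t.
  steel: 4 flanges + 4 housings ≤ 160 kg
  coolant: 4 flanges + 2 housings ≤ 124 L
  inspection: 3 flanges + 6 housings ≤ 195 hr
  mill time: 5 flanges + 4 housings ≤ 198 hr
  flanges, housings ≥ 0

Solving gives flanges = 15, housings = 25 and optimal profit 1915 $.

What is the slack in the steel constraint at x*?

0

steel used = 4·15 + 4·25 = 160; slack = 160 − 160 = 0.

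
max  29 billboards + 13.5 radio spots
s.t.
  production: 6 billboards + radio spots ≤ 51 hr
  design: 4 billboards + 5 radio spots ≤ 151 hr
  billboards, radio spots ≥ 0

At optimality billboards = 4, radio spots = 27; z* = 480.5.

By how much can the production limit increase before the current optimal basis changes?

175.5

Binding constraints: production, design. The basis is B = [[6,1],[4,5]] with det 26.
Per unit increase in production, x* moves by d = (0.1923, -0.1538).
The basis stays optimal until radio spots reaches 0; allowable increase = 175.5 hr.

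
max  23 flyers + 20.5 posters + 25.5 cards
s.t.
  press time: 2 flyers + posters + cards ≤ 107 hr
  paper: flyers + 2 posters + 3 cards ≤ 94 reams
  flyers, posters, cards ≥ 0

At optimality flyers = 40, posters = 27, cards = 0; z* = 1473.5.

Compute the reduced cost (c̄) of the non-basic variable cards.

-1

Check each constraint at x*: press time 107/107 (tight); paper 94/94 (tight).
Dual feasibility on the basic columns requires 2·y_press time + 1·y_paper = 23, 1·y_press time + 2·y_paper = 20.5.
Solving: y_press time = 8.5, y_paper = 6.
Reduced cost of cards: c₃ − yᵀa₃ = 25.5 − (8.5·1 + 6·3) = 25.5 − 26.5 = -1.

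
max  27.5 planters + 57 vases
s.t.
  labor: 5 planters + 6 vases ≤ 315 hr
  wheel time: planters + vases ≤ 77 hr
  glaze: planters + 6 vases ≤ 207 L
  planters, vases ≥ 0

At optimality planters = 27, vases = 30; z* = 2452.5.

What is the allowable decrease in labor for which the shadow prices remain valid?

108

Binding constraints: labor, glaze. The basis is B = [[5,6],[1,6]] with det 24.
Per unit decrease in labor, x* moves by d = (-0.25, 0.0417).
The basis stays optimal until planters reaches 0; allowable decrease = 108 hr.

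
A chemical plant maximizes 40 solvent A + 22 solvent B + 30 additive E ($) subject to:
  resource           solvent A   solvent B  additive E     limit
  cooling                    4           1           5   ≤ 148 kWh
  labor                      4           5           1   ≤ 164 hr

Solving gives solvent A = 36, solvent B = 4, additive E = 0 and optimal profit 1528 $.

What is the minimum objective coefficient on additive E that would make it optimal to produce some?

38

At the optimum: cooling uses 148 of 148 (binding); labor uses 164 of 164 (binding).
From A_Bᵀ y = c: 4·y_cooling + 4·y_labor = 40; 1·y_cooling + 5·y_labor = 22.
Solving: y_cooling = 7, y_labor = 3.
additive E enters the basis when its profit ≥ yᵀa₃ = 7·5 + 3·1 = 38.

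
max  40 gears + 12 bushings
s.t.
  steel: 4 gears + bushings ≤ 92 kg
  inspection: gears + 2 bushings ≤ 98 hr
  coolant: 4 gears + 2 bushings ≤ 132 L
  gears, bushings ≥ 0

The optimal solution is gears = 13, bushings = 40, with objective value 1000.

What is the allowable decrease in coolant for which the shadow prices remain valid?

40

Binding constraints: steel, coolant. The basis is B = [[4,1],[4,2]] with det 4.
Per unit decrease in coolant, x* moves by d = (0.25, -1).
The basis stays optimal until bushings reaches 0; allowable decrease = 40 L.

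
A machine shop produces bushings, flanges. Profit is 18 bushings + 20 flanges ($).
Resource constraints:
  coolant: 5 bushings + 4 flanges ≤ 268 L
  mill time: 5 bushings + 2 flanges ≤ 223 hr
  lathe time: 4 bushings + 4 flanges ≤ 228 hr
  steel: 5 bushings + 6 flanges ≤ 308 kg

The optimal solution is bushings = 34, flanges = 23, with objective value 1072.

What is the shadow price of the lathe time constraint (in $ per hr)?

Binding: lathe time and steel. Non-binding: coolant (6 unused), mill time (7 unused).
Since coolant, mill time are not tight, their duals are 0.
Dual feasibility on the basic columns requires 4·y_lathe time + 5·y_steel = 18, 4·y_lathe time + 6·y_steel = 20.
This yields shadow prices y_lathe time = 2, y_steel = 2.
Shadow price of lathe time = 2.

2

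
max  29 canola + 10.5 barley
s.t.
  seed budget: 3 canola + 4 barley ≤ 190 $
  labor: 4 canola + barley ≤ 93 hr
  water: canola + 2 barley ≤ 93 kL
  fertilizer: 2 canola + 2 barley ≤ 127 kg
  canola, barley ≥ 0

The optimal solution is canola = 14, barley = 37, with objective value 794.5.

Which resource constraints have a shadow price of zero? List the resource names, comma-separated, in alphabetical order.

fertilizer, water

seed budget: 190/190 (binding)
labor: 93/93 (binding)
water: 88/93 (slack 5)
fertilizer: 102/127 (slack 25)
By complementary slackness, a constraint with positive slack has shadow price 0 → fertilizer, water.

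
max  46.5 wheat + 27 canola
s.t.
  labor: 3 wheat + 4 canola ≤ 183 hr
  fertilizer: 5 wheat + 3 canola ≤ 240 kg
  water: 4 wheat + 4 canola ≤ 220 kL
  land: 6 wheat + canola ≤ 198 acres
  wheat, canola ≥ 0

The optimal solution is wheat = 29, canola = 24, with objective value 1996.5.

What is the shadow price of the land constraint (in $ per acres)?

5

Binding: labor and land. Non-binding: fertilizer (23 unused), water (8 unused).
Since fertilizer, water are not tight, their duals are 0.
Dual feasibility on the basic columns requires 3·y_labor + 6·y_land = 46.5, 4·y_labor + 1·y_land = 27.
→ y_labor = 5.5 and y_land = 5.
Shadow price of land = 5.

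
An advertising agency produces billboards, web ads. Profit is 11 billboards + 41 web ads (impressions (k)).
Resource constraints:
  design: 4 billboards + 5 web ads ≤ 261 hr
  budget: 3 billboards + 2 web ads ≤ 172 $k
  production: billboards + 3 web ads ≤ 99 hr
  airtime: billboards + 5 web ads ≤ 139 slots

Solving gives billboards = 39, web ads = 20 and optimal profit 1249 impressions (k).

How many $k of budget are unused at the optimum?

15

budget used = 3·39 + 2·20 = 157; slack = 172 − 157 = 15.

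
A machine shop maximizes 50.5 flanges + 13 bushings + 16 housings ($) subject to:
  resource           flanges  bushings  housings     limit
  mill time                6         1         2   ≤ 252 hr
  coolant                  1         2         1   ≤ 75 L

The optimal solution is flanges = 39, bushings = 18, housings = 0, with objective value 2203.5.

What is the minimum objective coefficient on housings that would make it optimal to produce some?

18.5

Check each constraint at x*: mill time 252/252 (tight); coolant 75/75 (tight).
Dual feasibility on the basic columns requires 6·y_mill time + 1·y_coolant = 50.5, 1·y_mill time + 2·y_coolant = 13.
Solving: y_mill time = 8, y_coolant = 2.5.
housings enters the basis when its profit ≥ yᵀa₃ = 8·2 + 2.5·1 = 18.5.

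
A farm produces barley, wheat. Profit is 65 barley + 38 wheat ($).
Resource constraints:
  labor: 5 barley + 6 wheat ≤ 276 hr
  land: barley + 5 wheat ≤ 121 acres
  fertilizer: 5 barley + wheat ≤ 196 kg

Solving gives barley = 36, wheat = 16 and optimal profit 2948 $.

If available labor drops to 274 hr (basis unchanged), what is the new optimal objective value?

Check each constraint at x*: labor 276/276 (tight); land 116/121 (slack 5); fertilizer 196/196 (tight).
Slack constraints have shadow price 0 (complementary slackness).
Dual feasibility on the basic columns requires 5·y_labor + 5·y_fertilizer = 65, 6·y_labor + 1·y_fertilizer = 38.
→ y_labor = 5 and y_fertilizer = 8.
Δz = y_labor·Δb = 5 × (-2) = -10, so new z* = 2948 − 10 = 2938.

2938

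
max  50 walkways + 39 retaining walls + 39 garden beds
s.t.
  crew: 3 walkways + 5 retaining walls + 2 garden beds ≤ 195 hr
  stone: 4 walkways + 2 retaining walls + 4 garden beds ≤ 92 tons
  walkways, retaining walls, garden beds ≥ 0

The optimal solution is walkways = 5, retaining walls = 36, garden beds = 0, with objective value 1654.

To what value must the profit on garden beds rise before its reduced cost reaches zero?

46

Both crew and stone are binding at x*.
The binding rows give the dual system: 3·y_crew + 4·y_stone = 50 and 5·y_crew + 2·y_stone = 39.
→ y_crew = 4 and y_stone = 9.5.
garden beds enters the basis when its profit ≥ yᵀa₃ = 4·2 + 9.5·4 = 46.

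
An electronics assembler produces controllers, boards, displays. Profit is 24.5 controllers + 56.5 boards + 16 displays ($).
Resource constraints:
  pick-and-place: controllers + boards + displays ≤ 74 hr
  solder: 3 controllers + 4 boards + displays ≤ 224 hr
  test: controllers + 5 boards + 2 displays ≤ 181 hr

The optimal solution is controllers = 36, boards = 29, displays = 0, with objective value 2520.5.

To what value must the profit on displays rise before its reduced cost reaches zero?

Binding: solder and test. Non-binding: pick-and-place (9 unused).
Slack constraints have shadow price 0 (complementary slackness).
From A_Bᵀ y = c: 3·y_solder + 1·y_test = 24.5; 4·y_solder + 5·y_test = 56.5.
This yields shadow prices y_solder = 6, y_test = 6.5.
displays enters the basis when its profit ≥ yᵀa₃ = 6·1 + 6.5·2 = 19.

19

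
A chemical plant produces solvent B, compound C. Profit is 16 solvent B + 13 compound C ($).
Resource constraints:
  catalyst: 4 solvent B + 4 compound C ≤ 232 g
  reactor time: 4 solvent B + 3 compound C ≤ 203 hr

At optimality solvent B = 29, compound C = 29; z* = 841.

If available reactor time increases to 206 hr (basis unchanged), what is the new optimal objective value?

850

Both catalyst and reactor time are binding at x*.
From A_Bᵀ y = c: 4·y_catalyst + 4·y_reactor time = 16; 4·y_catalyst + 3·y_reactor time = 13.
→ y_catalyst = 1 and y_reactor time = 3.
Δz = y_reactor time·Δb = 3 × (3) = 9, so new z* = 841 + 9 = 850.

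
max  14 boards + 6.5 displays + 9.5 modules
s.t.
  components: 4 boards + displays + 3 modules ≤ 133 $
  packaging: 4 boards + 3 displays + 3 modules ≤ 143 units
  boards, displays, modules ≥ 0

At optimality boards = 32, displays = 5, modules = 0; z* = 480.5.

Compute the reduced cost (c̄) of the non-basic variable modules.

-1

Both components and packaging are binding at x*.
The binding rows give the dual system: 4·y_components + 4·y_packaging = 14 and 1·y_components + 3·y_packaging = 6.5.
Solving: y_components = 2, y_packaging = 1.5.
Reduced cost of modules: c₃ − yᵀa₃ = 9.5 − (2·3 + 1.5·3) = 9.5 − 10.5 = -1.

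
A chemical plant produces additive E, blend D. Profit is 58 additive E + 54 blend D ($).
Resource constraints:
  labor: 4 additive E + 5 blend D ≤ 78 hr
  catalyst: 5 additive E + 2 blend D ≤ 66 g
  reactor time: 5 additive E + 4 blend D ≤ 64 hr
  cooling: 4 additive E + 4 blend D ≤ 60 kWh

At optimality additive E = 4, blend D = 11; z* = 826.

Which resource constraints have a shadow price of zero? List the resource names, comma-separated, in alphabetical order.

labor: 71/78 (slack 7)
catalyst: 42/66 (slack 24)
reactor time: 64/64 (binding)
cooling: 60/60 (binding)
By complementary slackness, a constraint with positive slack has shadow price 0 → catalyst, labor.

catalyst, labor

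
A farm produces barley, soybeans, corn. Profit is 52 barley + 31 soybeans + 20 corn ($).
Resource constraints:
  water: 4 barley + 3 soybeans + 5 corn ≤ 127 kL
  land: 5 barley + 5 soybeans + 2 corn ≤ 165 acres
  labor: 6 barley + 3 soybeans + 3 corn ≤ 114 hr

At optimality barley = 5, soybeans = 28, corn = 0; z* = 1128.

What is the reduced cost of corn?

Check each constraint at x*: water 104/127 (slack 23); land 165/165 (tight); labor 114/114 (tight).
Slack constraints have shadow price 0 (complementary slackness).
The binding rows give the dual system: 5·y_land + 6·y_labor = 52 and 5·y_land + 3·y_labor = 31.
→ y_land = 2 and y_labor = 7.
Reduced cost of corn: c₃ − yᵀa₃ = 20 − (2·2 + 7·3) = 20 − 25 = -5.

-5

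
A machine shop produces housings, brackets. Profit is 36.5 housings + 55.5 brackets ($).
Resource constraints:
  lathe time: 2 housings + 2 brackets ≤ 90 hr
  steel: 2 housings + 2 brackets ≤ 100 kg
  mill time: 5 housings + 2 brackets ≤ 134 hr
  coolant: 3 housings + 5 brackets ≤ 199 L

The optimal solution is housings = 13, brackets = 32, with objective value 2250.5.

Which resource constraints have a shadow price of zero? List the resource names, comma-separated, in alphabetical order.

mill time, steel

lathe time: 90/90 (binding)
steel: 90/100 (slack 10)
mill time: 129/134 (slack 5)
coolant: 199/199 (binding)
By complementary slackness, a constraint with positive slack has shadow price 0 → mill time, steel.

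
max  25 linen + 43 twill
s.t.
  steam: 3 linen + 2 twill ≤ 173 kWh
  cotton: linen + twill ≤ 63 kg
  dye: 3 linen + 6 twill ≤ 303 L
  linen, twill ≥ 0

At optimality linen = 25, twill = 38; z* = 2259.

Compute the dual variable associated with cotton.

Check each constraint at x*: steam 151/173 (slack 22); cotton 63/63 (tight); dye 303/303 (tight).
Slack constraints have shadow price 0 (complementary slackness).
The binding rows give the dual system: 1·y_cotton + 3·y_dye = 25 and 1·y_cotton + 6·y_dye = 43.
Solving: y_cotton = 7, y_dye = 6.
Shadow price of cotton = 7.

7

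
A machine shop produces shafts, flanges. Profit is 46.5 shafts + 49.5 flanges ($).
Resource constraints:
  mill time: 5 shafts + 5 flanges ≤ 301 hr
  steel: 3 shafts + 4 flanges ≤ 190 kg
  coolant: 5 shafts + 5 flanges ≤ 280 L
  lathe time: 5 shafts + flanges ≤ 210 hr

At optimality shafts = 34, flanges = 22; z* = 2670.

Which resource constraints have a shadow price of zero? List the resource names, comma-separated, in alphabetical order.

lathe time, mill time

mill time: 280/301 (slack 21)
steel: 190/190 (binding)
coolant: 280/280 (binding)
lathe time: 192/210 (slack 18)
By complementary slackness, a constraint with positive slack has shadow price 0 → lathe time, mill time.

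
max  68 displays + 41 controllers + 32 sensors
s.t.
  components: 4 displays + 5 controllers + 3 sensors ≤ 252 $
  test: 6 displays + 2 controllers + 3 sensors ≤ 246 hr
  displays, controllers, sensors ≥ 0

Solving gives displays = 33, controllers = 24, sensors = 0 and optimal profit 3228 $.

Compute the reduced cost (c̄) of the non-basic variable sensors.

Check each constraint at x*: components 252/252 (tight); test 246/246 (tight).
From A_Bᵀ y = c: 4·y_components + 6·y_test = 68; 5·y_components + 2·y_test = 41.
→ y_components = 5 and y_test = 8.
Reduced cost of sensors: c₃ − yᵀa₃ = 32 − (5·3 + 8·3) = 32 − 39 = -7.

-7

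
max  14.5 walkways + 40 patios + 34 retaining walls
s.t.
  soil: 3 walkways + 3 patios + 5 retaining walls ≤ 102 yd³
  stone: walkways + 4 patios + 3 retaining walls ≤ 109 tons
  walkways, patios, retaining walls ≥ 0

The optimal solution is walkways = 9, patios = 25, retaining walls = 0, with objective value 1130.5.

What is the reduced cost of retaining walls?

Both soil and stone are binding at x*.
From A_Bᵀ y = c: 3·y_soil + 1·y_stone = 14.5; 3·y_soil + 4·y_stone = 40.
This yields shadow prices y_soil = 2, y_stone = 8.5.
Reduced cost of retaining walls: c₃ − yᵀa₃ = 34 − (2·5 + 8.5·3) = 34 − 35.5 = -1.5.

-1.5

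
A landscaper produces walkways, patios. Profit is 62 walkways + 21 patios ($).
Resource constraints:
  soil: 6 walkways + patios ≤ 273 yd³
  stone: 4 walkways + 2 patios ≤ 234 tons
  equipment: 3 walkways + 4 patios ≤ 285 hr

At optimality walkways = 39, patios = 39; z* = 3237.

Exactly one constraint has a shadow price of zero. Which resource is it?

soil: 273/273 (binding)
stone: 234/234 (binding)
equipment: 273/285 (slack 12)
By complementary slackness, a constraint with positive slack has shadow price 0 → equipment.

equipment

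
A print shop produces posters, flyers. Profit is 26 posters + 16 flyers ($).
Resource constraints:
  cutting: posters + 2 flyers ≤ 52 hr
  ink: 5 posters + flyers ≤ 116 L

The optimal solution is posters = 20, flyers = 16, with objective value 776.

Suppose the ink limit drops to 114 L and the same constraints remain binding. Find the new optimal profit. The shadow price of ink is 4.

768

Δb = -2, so new z* = 776 + (4)·(-2) = 776 − 8 = 768.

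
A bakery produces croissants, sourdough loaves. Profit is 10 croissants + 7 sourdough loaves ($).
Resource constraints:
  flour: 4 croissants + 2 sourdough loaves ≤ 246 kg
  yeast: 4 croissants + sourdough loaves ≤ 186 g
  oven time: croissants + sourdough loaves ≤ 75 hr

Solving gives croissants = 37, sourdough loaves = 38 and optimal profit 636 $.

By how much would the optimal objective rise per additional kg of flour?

0

At the optimum: flour uses 224 of 246 (slack = 22); yeast uses 186 of 186 (binding); oven time uses 75 of 75 (binding).
Slack constraints have shadow price 0 (complementary slackness).
The binding rows give the dual system: 4·y_yeast + 1·y_oven time = 10 and 1·y_yeast + 1·y_oven time = 7.
Solving: y_yeast = 1, y_oven time = 6.
Shadow price of flour = 0.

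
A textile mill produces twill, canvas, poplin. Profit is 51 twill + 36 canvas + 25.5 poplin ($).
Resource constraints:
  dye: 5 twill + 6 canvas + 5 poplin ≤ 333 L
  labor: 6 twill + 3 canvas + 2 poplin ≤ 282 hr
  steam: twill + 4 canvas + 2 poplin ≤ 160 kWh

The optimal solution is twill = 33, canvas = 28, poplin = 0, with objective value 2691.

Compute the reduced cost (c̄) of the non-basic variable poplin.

-1.5

Check each constraint at x*: dye 333/333 (tight); labor 282/282 (tight); steam 145/160 (slack 15).
Slack constraints have shadow price 0 (complementary slackness).
Dual feasibility on the basic columns requires 5·y_dye + 6·y_labor = 51, 6·y_dye + 3·y_labor = 36.
This yields shadow prices y_dye = 3, y_labor = 6.
Reduced cost of poplin: c₃ − yᵀa₃ = 25.5 − (3·5 + 6·2) = 25.5 − 27 = -1.5.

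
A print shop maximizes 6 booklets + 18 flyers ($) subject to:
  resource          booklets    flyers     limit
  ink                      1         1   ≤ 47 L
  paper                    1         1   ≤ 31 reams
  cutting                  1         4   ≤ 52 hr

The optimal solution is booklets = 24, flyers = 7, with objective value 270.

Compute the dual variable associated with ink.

Binding: paper and cutting. Non-binding: ink (16 unused).
Since ink is not tight, its dual is 0.
From A_Bᵀ y = c: 1·y_paper + 1·y_cutting = 6; 1·y_paper + 4·y_cutting = 18.
This yields shadow prices y_paper = 2, y_cutting = 4.
Shadow price of ink = 0.

0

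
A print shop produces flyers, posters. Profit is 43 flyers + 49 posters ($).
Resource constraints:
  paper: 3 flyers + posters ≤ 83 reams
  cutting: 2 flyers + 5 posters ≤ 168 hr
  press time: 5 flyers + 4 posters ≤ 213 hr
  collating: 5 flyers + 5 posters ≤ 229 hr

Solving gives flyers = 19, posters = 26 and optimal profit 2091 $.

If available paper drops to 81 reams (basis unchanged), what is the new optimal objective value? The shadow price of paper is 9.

2073

Δb = -2, so new z* = 2091 + (9)·(-2) = 2091 − 18 = 2073.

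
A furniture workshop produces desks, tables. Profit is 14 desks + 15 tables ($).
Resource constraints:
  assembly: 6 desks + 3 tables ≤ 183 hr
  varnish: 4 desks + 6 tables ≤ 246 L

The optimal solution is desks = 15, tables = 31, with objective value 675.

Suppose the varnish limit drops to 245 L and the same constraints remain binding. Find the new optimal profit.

673

At the optimum: assembly uses 183 of 183 (binding); varnish uses 246 of 246 (binding).
Dual feasibility on the basic columns requires 6·y_assembly + 4·y_varnish = 14, 3·y_assembly + 6·y_varnish = 15.
This yields shadow prices y_assembly = 1, y_varnish = 2.
Δz = y_varnish·Δb = 2 × (-1) = -2, so new z* = 675 − 2 = 673.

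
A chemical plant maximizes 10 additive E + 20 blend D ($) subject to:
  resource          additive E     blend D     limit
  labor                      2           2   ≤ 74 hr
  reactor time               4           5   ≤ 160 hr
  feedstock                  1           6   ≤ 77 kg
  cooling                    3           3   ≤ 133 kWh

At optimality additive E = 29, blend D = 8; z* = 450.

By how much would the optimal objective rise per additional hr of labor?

Binding: labor and feedstock. Non-binding: reactor time (4 unused), cooling (22 unused).
Slack constraints have shadow price 0 (complementary slackness).
From A_Bᵀ y = c: 2·y_labor + 1·y_feedstock = 10; 2·y_labor + 6·y_feedstock = 20.
Solving: y_labor = 4, y_feedstock = 2.
Shadow price of labor = 4.

4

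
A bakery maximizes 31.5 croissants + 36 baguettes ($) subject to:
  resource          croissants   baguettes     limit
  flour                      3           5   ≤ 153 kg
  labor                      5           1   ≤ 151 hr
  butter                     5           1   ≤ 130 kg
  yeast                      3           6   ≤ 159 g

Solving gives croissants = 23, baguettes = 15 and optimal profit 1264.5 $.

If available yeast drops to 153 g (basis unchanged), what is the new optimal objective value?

1231.5

At the optimum: flour uses 144 of 153 (slack = 9); labor uses 130 of 151 (slack = 21); butter uses 130 of 130 (binding); yeast uses 159 of 159 (binding).
By complementary slackness, y = 0 for the non-binding constraints.
Dual feasibility on the basic columns requires 5·y_butter + 3·y_yeast = 31.5, 1·y_butter + 6·y_yeast = 36.
→ y_butter = 3 and y_yeast = 5.5.
Δz = y_yeast·Δb = 5.5 × (-6) = -33, so new z* = 1264.5 − 33 = 1231.5.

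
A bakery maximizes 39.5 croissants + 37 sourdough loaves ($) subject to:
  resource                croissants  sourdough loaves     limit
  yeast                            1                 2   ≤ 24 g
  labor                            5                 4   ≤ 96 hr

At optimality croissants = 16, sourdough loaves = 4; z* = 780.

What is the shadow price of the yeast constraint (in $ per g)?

Check each constraint at x*: yeast 24/24 (tight); labor 96/96 (tight).
The binding rows give the dual system: 1·y_yeast + 5·y_labor = 39.5 and 2·y_yeast + 4·y_labor = 37.
→ y_yeast = 4.5 and y_labor = 7.
Shadow price of yeast = 4.5.

4.5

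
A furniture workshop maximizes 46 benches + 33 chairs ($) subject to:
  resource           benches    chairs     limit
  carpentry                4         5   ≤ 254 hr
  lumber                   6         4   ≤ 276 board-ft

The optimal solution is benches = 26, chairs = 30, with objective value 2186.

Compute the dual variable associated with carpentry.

1

At the optimum: carpentry uses 254 of 254 (binding); lumber uses 276 of 276 (binding).
The binding rows give the dual system: 4·y_carpentry + 6·y_lumber = 46 and 5·y_carpentry + 4·y_lumber = 33.
This yields shadow prices y_carpentry = 1, y_lumber = 7.
Shadow price of carpentry = 1.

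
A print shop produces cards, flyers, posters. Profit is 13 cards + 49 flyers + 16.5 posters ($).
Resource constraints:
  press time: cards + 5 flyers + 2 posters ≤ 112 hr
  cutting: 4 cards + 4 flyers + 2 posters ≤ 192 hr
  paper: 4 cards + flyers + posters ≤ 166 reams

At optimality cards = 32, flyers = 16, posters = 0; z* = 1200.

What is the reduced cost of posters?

Binding: press time and cutting. Non-binding: paper (22 unused).
Since paper is not tight, its dual is 0.
Dual feasibility on the basic columns requires 1·y_press time + 4·y_cutting = 13, 5·y_press time + 4·y_cutting = 49.
This yields shadow prices y_press time = 9, y_cutting = 1.
Reduced cost of posters: c₃ − yᵀa₃ = 16.5 − (9·2 + 1·2) = 16.5 − 20 = -3.5.

-3.5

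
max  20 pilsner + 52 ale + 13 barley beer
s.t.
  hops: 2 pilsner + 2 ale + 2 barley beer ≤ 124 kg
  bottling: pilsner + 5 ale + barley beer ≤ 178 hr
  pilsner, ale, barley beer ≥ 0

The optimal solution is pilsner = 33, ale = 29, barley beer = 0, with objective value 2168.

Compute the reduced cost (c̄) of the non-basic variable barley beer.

-7

Check each constraint at x*: hops 124/124 (tight); bottling 178/178 (tight).
From A_Bᵀ y = c: 2·y_hops + 1·y_bottling = 20; 2·y_hops + 5·y_bottling = 52.
Solving: y_hops = 6, y_bottling = 8.
Reduced cost of barley beer: c₃ − yᵀa₃ = 13 − (6·2 + 8·1) = 13 − 20 = -7.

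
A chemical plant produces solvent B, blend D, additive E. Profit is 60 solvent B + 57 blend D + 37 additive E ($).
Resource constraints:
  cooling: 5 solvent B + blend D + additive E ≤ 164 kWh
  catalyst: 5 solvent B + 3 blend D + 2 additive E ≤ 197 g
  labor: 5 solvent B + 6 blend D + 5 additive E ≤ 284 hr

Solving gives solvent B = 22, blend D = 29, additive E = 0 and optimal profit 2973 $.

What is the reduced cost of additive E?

At the optimum: cooling uses 139 of 164 (slack = 25); catalyst uses 197 of 197 (binding); labor uses 284 of 284 (binding).
Since cooling is not tight, its dual is 0.
Dual feasibility on the basic columns requires 5·y_catalyst + 5·y_labor = 60, 3·y_catalyst + 6·y_labor = 57.
Solving: y_catalyst = 5, y_labor = 7.
Reduced cost of additive E: c₃ − yᵀa₃ = 37 − (5·2 + 7·5) = 37 − 45 = -8.

-8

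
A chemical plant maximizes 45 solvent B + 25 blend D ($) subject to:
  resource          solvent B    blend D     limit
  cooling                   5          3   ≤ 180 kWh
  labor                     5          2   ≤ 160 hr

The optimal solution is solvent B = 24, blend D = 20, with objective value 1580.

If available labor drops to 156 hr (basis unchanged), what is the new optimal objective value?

1572

Check each constraint at x*: cooling 180/180 (tight); labor 160/160 (tight).
Dual feasibility on the basic columns requires 5·y_cooling + 5·y_labor = 45, 3·y_cooling + 2·y_labor = 25.
Solving: y_cooling = 7, y_labor = 2.
Δz = y_labor·Δb = 2 × (-4) = -8, so new z* = 1580 − 8 = 1572.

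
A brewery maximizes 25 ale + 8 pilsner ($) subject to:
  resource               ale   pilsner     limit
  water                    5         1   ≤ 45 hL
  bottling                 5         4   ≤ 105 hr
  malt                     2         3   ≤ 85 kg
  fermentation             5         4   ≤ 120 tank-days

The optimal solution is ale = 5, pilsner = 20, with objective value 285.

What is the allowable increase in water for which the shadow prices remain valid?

Binding constraints: water, bottling. The basis is B = [[5,1],[5,4]] with det 15.
Per unit increase in water, x* moves by d = (0.2667, -0.3333).
The basis stays optimal until pilsner reaches 0; allowable increase = 60 hL.

60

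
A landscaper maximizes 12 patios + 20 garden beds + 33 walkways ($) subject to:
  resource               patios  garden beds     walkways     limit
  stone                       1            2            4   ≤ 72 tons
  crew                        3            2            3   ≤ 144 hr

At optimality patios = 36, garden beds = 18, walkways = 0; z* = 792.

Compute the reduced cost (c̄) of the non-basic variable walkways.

-6

At the optimum: stone uses 72 of 72 (binding); crew uses 144 of 144 (binding).
From A_Bᵀ y = c: 1·y_stone + 3·y_crew = 12; 2·y_stone + 2·y_crew = 20.
→ y_stone = 9 and y_crew = 1.
Reduced cost of walkways: c₃ − yᵀa₃ = 33 − (9·4 + 1·3) = 33 − 39 = -6.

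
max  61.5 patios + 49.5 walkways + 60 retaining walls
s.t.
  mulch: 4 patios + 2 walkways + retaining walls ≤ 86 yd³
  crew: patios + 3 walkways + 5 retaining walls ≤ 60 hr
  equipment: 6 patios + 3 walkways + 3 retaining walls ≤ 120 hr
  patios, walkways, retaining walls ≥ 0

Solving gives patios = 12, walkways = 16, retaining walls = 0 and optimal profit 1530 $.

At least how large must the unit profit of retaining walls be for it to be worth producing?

Check each constraint at x*: mulch 80/86 (slack 6); crew 60/60 (tight); equipment 120/120 (tight).
Since mulch is not tight, its dual is 0.
Dual feasibility on the basic columns requires 1·y_crew + 6·y_equipment = 61.5, 3·y_crew + 3·y_equipment = 49.5.
This yields shadow prices y_crew = 7.5, y_equipment = 9.
retaining walls enters the basis when its profit ≥ yᵀa₃ = 7.5·5 + 9·3 = 64.5.

64.5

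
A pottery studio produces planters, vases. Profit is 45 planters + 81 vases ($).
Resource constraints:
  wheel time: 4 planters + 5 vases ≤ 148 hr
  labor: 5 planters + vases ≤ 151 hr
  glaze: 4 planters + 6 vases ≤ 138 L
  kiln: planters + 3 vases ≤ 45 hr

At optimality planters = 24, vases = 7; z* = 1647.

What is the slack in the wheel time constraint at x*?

17

wheel time used = 4·24 + 5·7 = 131; slack = 148 − 131 = 17.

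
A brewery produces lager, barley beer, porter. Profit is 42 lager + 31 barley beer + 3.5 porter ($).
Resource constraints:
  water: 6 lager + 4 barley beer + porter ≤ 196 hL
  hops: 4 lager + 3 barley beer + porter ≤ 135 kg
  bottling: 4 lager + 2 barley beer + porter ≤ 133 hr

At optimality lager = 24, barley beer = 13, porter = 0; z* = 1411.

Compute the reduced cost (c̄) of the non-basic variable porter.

At the optimum: water uses 196 of 196 (binding); hops uses 135 of 135 (binding); bottling uses 122 of 133 (slack = 11).
Since bottling is not tight, its dual is 0.
The binding rows give the dual system: 6·y_water + 4·y_hops = 42 and 4·y_water + 3·y_hops = 31.
→ y_water = 1 and y_hops = 9.
Reduced cost of porter: c₃ − yᵀa₃ = 3.5 − (1·1 + 9·1) = 3.5 − 10 = -6.5.

-6.5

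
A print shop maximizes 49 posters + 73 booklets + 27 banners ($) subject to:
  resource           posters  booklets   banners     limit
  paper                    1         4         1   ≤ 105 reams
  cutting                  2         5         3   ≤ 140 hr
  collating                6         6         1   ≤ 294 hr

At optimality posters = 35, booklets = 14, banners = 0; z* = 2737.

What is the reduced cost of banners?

-2.5

Binding: cutting and collating. Non-binding: paper (14 unused).
Slack constraints have shadow price 0 (complementary slackness).
Dual feasibility on the basic columns requires 2·y_cutting + 6·y_collating = 49, 5·y_cutting + 6·y_collating = 73.
This yields shadow prices y_cutting = 8, y_collating = 5.5.
Reduced cost of banners: c₃ − yᵀa₃ = 27 − (8·3 + 5.5·1) = 27 − 29.5 = -2.5.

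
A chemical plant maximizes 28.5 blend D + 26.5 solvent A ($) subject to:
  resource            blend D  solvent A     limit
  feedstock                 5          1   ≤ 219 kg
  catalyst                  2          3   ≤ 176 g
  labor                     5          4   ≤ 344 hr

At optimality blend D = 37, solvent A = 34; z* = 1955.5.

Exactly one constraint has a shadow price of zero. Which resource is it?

labor

feedstock: 219/219 (binding)
catalyst: 176/176 (binding)
labor: 321/344 (slack 23)
By complementary slackness, a constraint with positive slack has shadow price 0 → labor.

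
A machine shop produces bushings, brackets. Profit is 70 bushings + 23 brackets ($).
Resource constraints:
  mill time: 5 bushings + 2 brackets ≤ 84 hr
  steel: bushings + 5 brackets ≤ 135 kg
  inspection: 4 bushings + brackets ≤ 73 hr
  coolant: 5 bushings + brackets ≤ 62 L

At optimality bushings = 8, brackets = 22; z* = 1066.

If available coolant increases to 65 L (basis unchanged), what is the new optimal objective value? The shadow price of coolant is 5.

Δb = 3, so new z* = 1066 + (5)·(3) = 1066 + 15 = 1081.

1081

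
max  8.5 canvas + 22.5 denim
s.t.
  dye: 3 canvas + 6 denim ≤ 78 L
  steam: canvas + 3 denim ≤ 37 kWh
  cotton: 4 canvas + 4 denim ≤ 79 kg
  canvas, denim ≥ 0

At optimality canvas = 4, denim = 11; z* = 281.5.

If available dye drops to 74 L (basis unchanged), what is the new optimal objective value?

277.5

At the optimum: dye uses 78 of 78 (binding); steam uses 37 of 37 (binding); cotton uses 60 of 79 (slack = 19).
Since cotton is not tight, its dual is 0.
Dual feasibility on the basic columns requires 3·y_dye + 1·y_steam = 8.5, 6·y_dye + 3·y_steam = 22.5.
→ y_dye = 1 and y_steam = 5.5.
Δz = y_dye·Δb = 1 × (-4) = -4, so new z* = 281.5 − 4 = 277.5.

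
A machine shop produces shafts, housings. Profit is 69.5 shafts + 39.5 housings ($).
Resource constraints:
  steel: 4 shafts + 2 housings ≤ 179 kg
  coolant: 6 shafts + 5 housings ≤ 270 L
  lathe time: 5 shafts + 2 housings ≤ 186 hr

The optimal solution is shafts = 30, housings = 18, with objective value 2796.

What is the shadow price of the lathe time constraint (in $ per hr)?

At the optimum: steel uses 156 of 179 (slack = 23); coolant uses 270 of 270 (binding); lathe time uses 186 of 186 (binding).
By complementary slackness, y = 0 for the non-binding constraint.
The binding rows give the dual system: 6·y_coolant + 5·y_lathe time = 69.5 and 5·y_coolant + 2·y_lathe time = 39.5.
Solving: y_coolant = 4.5, y_lathe time = 8.5.
Shadow price of lathe time = 8.5.

8.5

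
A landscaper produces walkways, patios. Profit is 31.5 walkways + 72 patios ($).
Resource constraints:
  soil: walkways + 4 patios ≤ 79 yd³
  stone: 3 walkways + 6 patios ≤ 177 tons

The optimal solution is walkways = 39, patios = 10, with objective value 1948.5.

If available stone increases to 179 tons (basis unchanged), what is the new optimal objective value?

Check each constraint at x*: soil 79/79 (tight); stone 177/177 (tight).
Dual feasibility on the basic columns requires 1·y_soil + 3·y_stone = 31.5, 4·y_soil + 6·y_stone = 72.
→ y_soil = 4.5 and y_stone = 9.
Δz = y_stone·Δb = 9 × (2) = 18, so new z* = 1948.5 + 18 = 1966.5.

1966.5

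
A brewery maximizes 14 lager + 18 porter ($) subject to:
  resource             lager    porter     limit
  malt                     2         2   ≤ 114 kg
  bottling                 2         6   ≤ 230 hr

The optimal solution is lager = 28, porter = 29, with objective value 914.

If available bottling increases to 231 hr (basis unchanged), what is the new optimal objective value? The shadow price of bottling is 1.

915

Δb = 1, so new z* = 914 + (1)·(1) = 914 + 1 = 915.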